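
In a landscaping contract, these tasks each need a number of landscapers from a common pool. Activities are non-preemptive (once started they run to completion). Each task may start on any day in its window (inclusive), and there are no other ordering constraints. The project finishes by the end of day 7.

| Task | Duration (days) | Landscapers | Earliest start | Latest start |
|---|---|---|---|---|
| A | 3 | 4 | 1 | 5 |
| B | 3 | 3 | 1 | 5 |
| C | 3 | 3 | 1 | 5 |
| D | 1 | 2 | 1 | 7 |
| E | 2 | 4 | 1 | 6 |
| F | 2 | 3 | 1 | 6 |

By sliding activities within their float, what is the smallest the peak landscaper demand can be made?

7

Early-start (A@1, B@1, C@1, D@1, E@1, F@1) gives peak 19: d1:19  d2:17  d3:10  d4:0  d5:0  d6:0  d7:0.
Shift C→4, D→7, E→4, F→6.
Schedule A@1, B@1, C@4, D@7, E@4, F@6: d1:7  d2:7  d3:7  d4:7  d5:7  d6:6  d7:5 — peak 7.
Total landscaper-days = 46 over 7 days ⇒ peak ≥ ⌈46/7⌉ = 7, so 7 is optimal.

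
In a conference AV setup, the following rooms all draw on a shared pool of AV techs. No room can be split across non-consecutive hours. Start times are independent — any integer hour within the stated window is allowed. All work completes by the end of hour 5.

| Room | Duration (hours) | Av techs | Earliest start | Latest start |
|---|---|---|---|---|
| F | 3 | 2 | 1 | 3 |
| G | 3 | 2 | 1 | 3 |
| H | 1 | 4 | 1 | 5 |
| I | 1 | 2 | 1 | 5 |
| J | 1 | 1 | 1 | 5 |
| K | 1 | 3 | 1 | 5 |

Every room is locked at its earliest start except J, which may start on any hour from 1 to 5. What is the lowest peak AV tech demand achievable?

J@1: h1:14  h2:4  h3:4  h4:0  h5:0 → peak 14
J@2: h1:13  h2:5  h3:4  h4:0  h5:0 → peak 13
J@3: h1:13  h2:4  h3:5  h4:0  h5:0 → peak 13
J@4: h1:13  h2:4  h3:4  h4:1  h5:0 → peak 13
J@5: h1:13  h2:4  h3:4  h4:0  h5:1 → peak 13
Best is J@2, peak 13.

13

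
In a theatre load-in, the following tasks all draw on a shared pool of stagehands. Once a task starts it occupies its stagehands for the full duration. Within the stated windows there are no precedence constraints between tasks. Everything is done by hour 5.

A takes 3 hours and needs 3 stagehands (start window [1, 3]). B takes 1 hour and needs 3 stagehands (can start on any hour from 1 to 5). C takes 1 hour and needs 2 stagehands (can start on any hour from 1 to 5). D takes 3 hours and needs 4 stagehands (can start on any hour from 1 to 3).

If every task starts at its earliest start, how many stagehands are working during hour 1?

At early start, hour 1 has: A, B, C, D.
Demand: 3 + 3 + 2 + 4 = 12.

12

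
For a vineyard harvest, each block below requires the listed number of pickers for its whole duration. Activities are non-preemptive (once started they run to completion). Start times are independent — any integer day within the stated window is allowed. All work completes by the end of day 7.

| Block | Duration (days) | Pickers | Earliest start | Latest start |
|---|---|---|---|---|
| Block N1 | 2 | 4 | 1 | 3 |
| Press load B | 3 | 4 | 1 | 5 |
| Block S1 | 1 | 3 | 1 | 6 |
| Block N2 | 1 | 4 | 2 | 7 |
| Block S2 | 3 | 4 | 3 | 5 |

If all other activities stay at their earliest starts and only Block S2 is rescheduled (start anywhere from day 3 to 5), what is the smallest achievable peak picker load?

Block S2@3: d1:11  d2:12  d3:8  d4:4  d5:4  d6:0  d7:0 → peak 12
Block S2@4: d1:11  d2:12  d3:4  d4:4  d5:4  d6:4  d7:0 → peak 12
Block S2@5: d1:11  d2:12  d3:4  d4:0  d5:4  d6:4  d7:4 → peak 12
Best is Block S2@3, peak 12.

12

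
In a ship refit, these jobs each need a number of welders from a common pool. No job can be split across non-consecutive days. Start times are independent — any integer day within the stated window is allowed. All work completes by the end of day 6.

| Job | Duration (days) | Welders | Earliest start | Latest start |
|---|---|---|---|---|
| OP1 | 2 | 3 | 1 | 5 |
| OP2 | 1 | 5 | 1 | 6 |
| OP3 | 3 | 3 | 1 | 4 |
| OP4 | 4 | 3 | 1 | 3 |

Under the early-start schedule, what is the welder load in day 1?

14

At early start, day 1 has: OP1, OP2, OP3, OP4.
Demand: 3 + 5 + 3 + 3 = 14.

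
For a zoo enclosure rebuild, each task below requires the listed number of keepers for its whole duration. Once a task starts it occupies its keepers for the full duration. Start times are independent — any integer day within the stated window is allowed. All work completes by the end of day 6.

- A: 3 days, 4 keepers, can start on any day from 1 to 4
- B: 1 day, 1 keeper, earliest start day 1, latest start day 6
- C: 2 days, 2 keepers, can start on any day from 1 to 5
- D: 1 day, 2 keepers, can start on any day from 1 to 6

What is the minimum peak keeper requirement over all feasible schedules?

Early-start (A@1, B@1, C@1, D@1) gives peak 9: d1:9  d2:6  d3:4  d4:0  d5:0  d6:0.
Shift B→4, C→4, D→5.
Schedule A@1, B@4, C@4, D@5: d1:4  d2:4  d3:4  d4:3  d5:4  d6:0 — peak 4.
Total keeper-days = 19 over 6 days ⇒ peak ≥ ⌈19/6⌉ = 4, so 4 is optimal.

4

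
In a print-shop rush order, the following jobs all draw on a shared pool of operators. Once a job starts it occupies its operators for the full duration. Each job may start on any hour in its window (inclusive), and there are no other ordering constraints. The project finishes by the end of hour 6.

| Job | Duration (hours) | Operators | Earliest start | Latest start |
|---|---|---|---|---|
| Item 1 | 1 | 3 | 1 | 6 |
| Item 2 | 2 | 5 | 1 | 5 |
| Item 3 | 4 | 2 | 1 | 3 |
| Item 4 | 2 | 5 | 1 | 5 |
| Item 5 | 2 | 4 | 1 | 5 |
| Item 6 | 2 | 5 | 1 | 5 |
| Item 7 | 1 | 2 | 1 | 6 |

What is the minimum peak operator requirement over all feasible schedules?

Early-start (Item 1@1, Item 2@1, Item 3@1, Item 4@1, Item 5@1, Item 6@1, Item 7@1) gives peak 26: h1:26  h2:21  h3:2  h4:2  h5:0  h6:0.
Shift Item 4→3, Item 5→5, Item 6→5, Item 7→2.
Schedule Item 1@1, Item 2@1, Item 3@1, Item 4@3, Item 5@5, Item 6@5, Item 7@2: h1:10  h2:9  h3:7  h4:7  h5:9  h6:9 — peak 10.

10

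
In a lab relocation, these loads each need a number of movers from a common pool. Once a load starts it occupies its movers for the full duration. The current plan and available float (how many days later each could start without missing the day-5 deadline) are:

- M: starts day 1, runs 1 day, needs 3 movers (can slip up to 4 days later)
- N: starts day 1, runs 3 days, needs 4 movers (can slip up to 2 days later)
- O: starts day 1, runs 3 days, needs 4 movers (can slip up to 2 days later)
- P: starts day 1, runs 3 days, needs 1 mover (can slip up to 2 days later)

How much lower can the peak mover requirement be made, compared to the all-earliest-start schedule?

Early-start peak: d1:12  d2:9  d3:9  d4:0  d5:0 ⇒ 12.
Leveled (M@1, N@1, O@2, P@1): d1:8  d2:9  d3:9  d4:4  d5:0 ⇒ 9.
Reduction 12 − 9 = 3.

3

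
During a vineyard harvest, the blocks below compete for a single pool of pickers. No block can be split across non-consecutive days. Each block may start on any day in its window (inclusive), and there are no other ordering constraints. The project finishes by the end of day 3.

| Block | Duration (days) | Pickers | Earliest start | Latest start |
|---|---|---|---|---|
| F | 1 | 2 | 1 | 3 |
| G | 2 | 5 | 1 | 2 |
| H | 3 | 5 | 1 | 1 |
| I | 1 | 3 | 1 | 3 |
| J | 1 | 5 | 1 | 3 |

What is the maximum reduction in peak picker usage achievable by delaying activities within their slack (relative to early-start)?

7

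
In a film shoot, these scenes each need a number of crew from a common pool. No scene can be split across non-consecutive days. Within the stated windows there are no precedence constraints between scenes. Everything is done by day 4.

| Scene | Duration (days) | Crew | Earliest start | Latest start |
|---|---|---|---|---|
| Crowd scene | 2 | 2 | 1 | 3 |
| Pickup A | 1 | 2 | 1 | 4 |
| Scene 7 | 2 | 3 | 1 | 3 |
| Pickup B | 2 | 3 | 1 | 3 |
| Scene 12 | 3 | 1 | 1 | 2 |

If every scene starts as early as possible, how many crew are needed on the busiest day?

11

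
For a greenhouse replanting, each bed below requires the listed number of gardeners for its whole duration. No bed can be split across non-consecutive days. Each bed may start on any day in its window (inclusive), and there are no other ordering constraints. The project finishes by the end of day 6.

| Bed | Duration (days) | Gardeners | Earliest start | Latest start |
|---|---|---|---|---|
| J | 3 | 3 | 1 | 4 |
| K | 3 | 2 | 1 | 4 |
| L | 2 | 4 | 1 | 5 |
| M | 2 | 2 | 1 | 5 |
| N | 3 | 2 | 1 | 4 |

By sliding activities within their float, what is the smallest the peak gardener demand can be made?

7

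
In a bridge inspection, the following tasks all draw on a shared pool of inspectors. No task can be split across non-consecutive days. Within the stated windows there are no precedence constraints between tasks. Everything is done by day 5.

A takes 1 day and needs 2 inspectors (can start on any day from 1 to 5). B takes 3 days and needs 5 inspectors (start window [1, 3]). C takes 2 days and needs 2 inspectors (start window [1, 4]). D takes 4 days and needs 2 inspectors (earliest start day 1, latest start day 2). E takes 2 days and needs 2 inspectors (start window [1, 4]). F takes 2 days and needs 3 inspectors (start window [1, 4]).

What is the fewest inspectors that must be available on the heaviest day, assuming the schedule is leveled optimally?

9

Early-start (A@1, B@1, C@1, D@1, E@1, F@1) gives peak 16: d1:16  d2:14  d3:7  d4:2  d5:0.
Shift D→2, E→3, F→4.
Schedule A@1, B@1, C@1, D@2, E@3, F@4: d1:9  d2:9  d3:9  d4:7  d5:5 — peak 9.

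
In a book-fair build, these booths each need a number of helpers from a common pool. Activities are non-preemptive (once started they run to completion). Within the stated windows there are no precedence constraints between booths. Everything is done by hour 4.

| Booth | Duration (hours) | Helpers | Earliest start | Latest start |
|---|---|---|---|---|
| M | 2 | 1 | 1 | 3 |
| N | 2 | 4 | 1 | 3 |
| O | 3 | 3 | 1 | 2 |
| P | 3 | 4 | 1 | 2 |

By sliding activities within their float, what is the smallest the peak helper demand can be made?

11

Early-start (M@1, N@1, O@1, P@1) gives peak 12: h1:12  h2:12  h3:7  h4:0.
Shift N→3.
Schedule M@1, N@3, O@1, P@1: h1:8  h2:8  h3:11  h4:4 — peak 11.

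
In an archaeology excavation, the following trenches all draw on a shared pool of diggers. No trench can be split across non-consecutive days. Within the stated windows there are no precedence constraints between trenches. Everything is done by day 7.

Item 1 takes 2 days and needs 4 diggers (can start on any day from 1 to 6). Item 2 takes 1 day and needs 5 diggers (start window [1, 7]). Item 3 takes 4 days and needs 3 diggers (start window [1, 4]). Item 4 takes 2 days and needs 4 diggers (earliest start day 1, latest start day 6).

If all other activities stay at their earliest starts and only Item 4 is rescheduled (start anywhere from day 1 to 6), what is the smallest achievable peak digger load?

Item 4@1: d1:16  d2:11  d3:3  d4:3  d5:0  d6:0  d7:0 → peak 16
Item 4@2: d1:12  d2:11  d3:7  d4:3  d5:0  d6:0  d7:0 → peak 12
Item 4@3: d1:12  d2:7  d3:7  d4:7  d5:0  d6:0  d7:0 → peak 12
Item 4@4: d1:12  d2:7  d3:3  d4:7  d5:4  d6:0  d7:0 → peak 12
Item 4@5: d1:12  d2:7  d3:3  d4:3  d5:4  d6:4  d7:0 → peak 12
Item 4@6: d1:12  d2:7  d3:3  d4:3  d5:0  d6:4  d7:4 → peak 12
Best is Item 4@2, peak 12.

12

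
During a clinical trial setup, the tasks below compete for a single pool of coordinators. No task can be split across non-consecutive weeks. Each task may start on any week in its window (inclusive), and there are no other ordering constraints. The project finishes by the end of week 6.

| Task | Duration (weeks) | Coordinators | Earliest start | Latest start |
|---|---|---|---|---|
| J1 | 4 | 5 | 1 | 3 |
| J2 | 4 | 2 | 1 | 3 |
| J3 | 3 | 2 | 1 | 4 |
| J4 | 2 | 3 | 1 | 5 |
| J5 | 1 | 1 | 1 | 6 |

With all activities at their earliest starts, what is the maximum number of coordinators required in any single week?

Early-start schedule: J1@1, J2@1, J3@1, J4@1, J5@1.
Load per week: week 1: 13, week 2: 12, week 3: 9, week 4: 7, week 5: 0, week 6: 0.
Peak is 13.

13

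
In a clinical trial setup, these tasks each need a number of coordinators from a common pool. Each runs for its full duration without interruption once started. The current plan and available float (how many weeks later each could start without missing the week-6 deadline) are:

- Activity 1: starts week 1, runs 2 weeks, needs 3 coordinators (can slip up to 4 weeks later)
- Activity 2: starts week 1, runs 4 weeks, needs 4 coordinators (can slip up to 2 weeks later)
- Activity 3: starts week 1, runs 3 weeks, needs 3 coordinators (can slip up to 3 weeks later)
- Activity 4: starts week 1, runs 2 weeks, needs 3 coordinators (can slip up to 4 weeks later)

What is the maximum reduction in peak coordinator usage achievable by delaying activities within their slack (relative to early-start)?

6

Early-start peak: w1:13  w2:13  w3:7  w4:4  w5:0  w6:0 ⇒ 13.
Leveled (Activity 1@1, Activity 2@1, Activity 3@3, Activity 4@5): w1:7  w2:7  w3:7  w4:7  w5:6  w6:3 ⇒ 7.
Reduction 13 − 7 = 6.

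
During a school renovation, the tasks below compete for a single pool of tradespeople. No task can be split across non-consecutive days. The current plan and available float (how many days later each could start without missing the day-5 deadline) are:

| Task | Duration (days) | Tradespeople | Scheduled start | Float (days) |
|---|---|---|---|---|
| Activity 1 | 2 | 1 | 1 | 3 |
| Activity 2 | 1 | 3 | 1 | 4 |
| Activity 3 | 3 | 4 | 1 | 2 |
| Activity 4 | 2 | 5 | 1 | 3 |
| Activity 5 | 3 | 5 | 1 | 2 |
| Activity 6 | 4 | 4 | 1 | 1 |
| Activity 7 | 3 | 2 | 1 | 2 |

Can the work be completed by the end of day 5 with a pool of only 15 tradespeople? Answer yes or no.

Schedule Activity 1@1, Activity 2@1, Activity 3@1, Activity 4@1, Activity 5@3, Activity 6@2, Activity 7@3: d1:13  d2:14  d3:15  d4:11  d5:11 — peak 15 ≤ 15.

yes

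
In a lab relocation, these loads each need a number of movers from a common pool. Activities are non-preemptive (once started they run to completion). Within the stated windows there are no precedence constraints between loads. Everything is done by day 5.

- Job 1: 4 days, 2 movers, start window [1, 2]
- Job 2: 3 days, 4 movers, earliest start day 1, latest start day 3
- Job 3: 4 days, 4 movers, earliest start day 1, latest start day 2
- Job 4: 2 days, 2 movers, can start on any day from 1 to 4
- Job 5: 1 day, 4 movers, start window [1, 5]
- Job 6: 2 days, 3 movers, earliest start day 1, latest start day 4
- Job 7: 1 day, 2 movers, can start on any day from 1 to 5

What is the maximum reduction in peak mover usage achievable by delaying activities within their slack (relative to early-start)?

10

Early-start peak: d1:21  d2:15  d3:10  d4:6  d5:0 ⇒ 21.
Leveled (Job 1@1, Job 2@1, Job 3@1, Job 4@4, Job 5@5, Job 6@4, Job 7@5): d1:10  d2:10  d3:10  d4:11  d5:11 ⇒ 11.
Reduction 21 − 11 = 10.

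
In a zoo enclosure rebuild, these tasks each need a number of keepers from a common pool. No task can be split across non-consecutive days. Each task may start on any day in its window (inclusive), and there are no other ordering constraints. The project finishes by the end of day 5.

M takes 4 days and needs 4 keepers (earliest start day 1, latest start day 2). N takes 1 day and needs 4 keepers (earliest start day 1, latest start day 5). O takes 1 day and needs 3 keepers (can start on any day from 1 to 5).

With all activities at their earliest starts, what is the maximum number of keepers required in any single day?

11

Early-start schedule: M@1, N@1, O@1.
Load per day: day 1: 11, day 2: 4, day 3: 4, day 4: 4, day 5: 0.
Peak is 11.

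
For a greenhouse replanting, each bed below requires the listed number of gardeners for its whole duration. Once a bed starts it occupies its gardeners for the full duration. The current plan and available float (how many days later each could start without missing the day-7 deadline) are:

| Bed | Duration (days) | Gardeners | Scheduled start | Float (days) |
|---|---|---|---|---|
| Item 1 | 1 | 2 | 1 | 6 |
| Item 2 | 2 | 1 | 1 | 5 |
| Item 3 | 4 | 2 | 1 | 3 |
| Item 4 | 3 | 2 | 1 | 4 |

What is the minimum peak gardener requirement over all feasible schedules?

4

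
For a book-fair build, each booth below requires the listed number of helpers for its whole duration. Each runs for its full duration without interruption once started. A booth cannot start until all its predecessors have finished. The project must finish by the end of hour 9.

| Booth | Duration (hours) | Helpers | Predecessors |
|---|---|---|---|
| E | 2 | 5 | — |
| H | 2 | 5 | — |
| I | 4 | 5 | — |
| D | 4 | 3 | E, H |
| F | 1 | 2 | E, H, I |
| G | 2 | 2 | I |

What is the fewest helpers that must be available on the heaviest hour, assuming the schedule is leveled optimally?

10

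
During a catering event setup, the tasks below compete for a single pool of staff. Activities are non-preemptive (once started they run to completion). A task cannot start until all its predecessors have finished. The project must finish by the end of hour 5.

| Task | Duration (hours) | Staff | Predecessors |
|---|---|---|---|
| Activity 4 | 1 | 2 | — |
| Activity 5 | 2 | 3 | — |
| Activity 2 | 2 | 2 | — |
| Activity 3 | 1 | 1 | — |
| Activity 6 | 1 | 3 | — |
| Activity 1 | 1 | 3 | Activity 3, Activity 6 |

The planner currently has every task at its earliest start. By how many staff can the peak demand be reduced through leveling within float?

6

Early-start peak: h1:11  h2:8  h3:0  h4:0  h5:0 ⇒ 11.
Leveled (Activity 4@1, Activity 5@1, Activity 2@2, Activity 3@3, Activity 6@4, Activity 1@5): h1:5  h2:5  h3:3  h4:3  h5:3 ⇒ 5.
Reduction 11 − 5 = 6.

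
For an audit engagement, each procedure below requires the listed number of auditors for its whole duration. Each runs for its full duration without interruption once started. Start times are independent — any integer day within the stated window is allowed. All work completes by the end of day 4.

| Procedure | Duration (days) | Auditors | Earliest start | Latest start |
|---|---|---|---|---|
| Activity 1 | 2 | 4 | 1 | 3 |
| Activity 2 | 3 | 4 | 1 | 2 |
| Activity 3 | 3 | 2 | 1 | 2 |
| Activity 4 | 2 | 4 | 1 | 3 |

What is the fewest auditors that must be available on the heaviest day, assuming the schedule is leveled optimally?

10

Early-start (Activity 1@1, Activity 2@1, Activity 3@1, Activity 4@1) gives peak 14: d1:14  d2:14  d3:6  d4:0.
Shift Activity 4→3.
Schedule Activity 1@1, Activity 2@1, Activity 3@1, Activity 4@3: d1:10  d2:10  d3:10  d4:4 — peak 10.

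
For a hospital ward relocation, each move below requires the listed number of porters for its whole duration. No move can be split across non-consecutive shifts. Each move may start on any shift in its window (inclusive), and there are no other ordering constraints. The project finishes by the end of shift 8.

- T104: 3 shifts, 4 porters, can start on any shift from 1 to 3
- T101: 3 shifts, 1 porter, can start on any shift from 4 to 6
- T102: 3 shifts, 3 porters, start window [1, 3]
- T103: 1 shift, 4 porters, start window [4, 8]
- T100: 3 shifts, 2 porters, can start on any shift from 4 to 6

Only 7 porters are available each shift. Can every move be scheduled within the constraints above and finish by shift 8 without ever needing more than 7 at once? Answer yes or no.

Schedule T104@1, T101@4, T102@1, T103@4, T100@4: s1:7  s2:7  s3:7  s4:7  s5:3  s6:3  s7:0  s8:0 — peak 7 ≤ 7.

yes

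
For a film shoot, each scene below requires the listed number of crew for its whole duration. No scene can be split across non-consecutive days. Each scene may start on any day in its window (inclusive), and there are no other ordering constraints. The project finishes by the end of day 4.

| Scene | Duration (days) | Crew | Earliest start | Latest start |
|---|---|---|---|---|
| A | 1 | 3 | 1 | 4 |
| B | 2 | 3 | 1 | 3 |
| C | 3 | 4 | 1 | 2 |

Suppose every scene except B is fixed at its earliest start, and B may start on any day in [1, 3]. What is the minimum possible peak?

7

B@1: d1:10  d2:7  d3:4  d4:0 → peak 10
B@2: d1:7  d2:7  d3:7  d4:0 → peak 7
B@3: d1:7  d2:4  d3:7  d4:3 → peak 7
Best is B@2, peak 7.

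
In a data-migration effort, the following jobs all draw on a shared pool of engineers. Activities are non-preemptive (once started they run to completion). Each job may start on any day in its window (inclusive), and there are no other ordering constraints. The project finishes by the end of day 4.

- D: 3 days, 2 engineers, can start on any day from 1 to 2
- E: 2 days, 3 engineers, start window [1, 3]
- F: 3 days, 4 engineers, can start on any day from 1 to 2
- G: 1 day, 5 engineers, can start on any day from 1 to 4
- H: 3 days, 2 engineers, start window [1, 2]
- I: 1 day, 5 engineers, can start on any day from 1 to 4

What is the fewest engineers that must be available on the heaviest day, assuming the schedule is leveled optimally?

11

Early-start (D@1, E@1, F@1, G@1, H@1, I@1) gives peak 21: d1:21  d2:11  d3:8  d4:0.
Shift G→4, I→4.
Schedule D@1, E@1, F@1, G@4, H@1, I@4: d1:11  d2:11  d3:8  d4:10 — peak 11.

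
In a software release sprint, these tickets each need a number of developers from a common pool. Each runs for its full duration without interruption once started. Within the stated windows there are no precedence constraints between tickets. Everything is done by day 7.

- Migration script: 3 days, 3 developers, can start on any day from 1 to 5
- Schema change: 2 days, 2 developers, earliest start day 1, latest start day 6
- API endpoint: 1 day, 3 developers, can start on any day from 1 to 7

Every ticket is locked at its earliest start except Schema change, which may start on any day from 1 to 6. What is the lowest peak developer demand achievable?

Schema change@1: d1:8  d2:5  d3:3  d4:0  d5:0  d6:0  d7:0 → peak 8
Schema change@2: d1:6  d2:5  d3:5  d4:0  d5:0  d6:0  d7:0 → peak 6
Schema change@3: d1:6  d2:3  d3:5  d4:2  d5:0  d6:0  d7:0 → peak 6
Schema change@4: d1:6  d2:3  d3:3  d4:2  d5:2  d6:0  d7:0 → peak 6
Schema change@5: d1:6  d2:3  d3:3  d4:0  d5:2  d6:2  d7:0 → peak 6
Schema change@6: d1:6  d2:3  d3:3  d4:0  d5:0  d6:2  d7:2 → peak 6
Best is Schema change@2, peak 6.

6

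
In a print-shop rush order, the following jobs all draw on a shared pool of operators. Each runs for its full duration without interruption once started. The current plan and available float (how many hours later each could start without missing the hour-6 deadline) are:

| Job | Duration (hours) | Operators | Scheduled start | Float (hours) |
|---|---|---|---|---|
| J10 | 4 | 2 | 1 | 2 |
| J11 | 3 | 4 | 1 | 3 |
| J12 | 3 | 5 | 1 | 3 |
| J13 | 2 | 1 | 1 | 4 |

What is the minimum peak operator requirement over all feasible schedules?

7

Early-start (J10@1, J11@1, J12@1, J13@1) gives peak 12: h1:12  h2:12  h3:11  h4:2  h5:0  h6:0.
Shift J12→4.
Schedule J10@1, J11@1, J12@4, J13@1: h1:7  h2:7  h3:6  h4:7  h5:5  h6:5 — peak 7.
Total operator-hours = 37 over 6 hours ⇒ peak ≥ ⌈37/6⌉ = 7, so 7 is optimal.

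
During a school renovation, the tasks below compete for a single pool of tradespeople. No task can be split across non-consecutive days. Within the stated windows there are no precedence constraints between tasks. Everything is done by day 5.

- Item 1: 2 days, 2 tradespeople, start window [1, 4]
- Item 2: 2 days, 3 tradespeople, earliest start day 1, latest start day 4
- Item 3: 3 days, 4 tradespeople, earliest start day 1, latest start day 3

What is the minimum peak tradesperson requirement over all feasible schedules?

5

Early-start (Item 1@1, Item 2@1, Item 3@1) gives peak 9: d1:9  d2:9  d3:4  d4:0  d5:0.
Shift Item 3→3.
Schedule Item 1@1, Item 2@1, Item 3@3: d1:5  d2:5  d3:4  d4:4  d5:4 — peak 5.
Total tradesperson-days = 22 over 5 days ⇒ peak ≥ ⌈22/5⌉ = 5, so 5 is optimal.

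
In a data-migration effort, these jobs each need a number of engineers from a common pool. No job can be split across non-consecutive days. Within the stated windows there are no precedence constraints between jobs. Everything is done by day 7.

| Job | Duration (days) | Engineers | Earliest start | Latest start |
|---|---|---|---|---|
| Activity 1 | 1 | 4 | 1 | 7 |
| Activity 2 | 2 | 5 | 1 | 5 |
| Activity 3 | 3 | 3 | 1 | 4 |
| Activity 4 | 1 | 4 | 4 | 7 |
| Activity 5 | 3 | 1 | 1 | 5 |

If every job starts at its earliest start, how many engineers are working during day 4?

At early start, day 4 has: Activity 4.
Demand: 4 = 4.

4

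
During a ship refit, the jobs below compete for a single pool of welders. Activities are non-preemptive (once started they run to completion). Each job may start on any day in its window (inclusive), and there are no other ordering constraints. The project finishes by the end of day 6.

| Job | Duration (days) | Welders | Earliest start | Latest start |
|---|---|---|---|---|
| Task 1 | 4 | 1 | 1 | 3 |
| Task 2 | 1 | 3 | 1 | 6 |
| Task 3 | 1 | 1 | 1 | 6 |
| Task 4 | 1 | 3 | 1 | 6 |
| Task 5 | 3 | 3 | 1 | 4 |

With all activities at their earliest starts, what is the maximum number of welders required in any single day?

11

Early-start schedule: Task 1@1, Task 2@1, Task 3@1, Task 4@1, Task 5@1.
Load per day: day 1: 11, day 2: 4, day 3: 4, day 4: 1, day 5: 0, day 6: 0.
Peak is 11.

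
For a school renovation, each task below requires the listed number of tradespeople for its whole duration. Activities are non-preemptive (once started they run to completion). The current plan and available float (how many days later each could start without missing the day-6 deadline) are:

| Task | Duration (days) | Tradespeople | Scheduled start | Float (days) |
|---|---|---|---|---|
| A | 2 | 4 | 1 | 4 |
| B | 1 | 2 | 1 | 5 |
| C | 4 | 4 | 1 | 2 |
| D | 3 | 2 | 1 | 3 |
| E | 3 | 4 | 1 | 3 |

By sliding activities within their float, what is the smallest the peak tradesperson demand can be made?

Early-start (A@1, B@1, C@1, D@1, E@1) gives peak 16: d1:16  d2:14  d3:10  d4:4  d5:0  d6:0.
Shift C→3, E→4.
Schedule A@1, B@1, C@3, D@1, E@4: d1:8  d2:6  d3:6  d4:8  d5:8  d6:8 — peak 8.
Total tradesperson-days = 44 over 6 days ⇒ peak ≥ ⌈44/6⌉ = 8, so 8 is optimal.

8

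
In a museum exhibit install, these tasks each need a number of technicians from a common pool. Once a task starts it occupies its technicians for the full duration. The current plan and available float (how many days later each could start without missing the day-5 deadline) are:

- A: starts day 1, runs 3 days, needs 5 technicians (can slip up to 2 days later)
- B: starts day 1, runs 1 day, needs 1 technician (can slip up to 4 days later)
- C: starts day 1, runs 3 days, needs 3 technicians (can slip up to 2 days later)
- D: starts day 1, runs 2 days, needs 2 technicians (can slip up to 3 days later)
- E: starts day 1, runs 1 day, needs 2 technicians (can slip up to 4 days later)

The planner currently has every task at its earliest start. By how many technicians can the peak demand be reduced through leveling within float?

5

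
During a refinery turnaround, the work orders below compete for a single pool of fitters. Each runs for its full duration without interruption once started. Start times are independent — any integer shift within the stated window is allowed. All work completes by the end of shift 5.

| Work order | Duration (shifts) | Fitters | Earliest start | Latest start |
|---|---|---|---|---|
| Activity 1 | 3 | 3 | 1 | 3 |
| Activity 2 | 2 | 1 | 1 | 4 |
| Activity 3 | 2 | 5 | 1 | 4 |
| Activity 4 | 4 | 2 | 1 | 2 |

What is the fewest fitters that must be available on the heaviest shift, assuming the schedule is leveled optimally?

Early-start (Activity 1@1, Activity 2@1, Activity 3@1, Activity 4@1) gives peak 11: s1:11  s2:11  s3:5  s4:2  s5:0.
Shift Activity 3→4.
Schedule Activity 1@1, Activity 2@1, Activity 3@4, Activity 4@1: s1:6  s2:6  s3:5  s4:7  s5:5 — peak 7.

7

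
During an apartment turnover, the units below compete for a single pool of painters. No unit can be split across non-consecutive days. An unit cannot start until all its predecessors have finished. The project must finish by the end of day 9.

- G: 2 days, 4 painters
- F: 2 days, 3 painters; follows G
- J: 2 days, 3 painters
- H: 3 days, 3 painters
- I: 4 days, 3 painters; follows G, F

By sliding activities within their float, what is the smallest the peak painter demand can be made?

6

Early-start (G@1, F@3, J@1, H@1, I@5) gives peak 10: d1:10  d2:10  d3:6  d4:3  d5:3  d6:3  d7:3  d8:3  d9:0.
Shift J→3, H→5.
Schedule G@1, F@3, J@3, H@5, I@5: d1:4  d2:4  d3:6  d4:6  d5:6  d6:6  d7:6  d8:3  d9:0 — peak 6.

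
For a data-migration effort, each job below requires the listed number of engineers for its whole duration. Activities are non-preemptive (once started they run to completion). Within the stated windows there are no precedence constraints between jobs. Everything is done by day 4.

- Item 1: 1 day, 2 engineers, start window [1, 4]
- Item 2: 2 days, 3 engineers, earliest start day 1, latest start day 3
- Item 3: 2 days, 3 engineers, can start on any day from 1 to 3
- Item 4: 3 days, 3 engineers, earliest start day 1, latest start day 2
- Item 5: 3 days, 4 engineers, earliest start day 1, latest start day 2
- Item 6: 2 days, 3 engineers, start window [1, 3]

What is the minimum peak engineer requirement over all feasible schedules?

Early-start (Item 1@1, Item 2@1, Item 3@1, Item 4@1, Item 5@1, Item 6@1) gives peak 18: d1:18  d2:16  d3:7  d4:0.
Shift Item 5→2, Item 6→3.
Schedule Item 1@1, Item 2@1, Item 3@1, Item 4@1, Item 5@2, Item 6@3: d1:11  d2:13  d3:10  d4:7 — peak 13.

13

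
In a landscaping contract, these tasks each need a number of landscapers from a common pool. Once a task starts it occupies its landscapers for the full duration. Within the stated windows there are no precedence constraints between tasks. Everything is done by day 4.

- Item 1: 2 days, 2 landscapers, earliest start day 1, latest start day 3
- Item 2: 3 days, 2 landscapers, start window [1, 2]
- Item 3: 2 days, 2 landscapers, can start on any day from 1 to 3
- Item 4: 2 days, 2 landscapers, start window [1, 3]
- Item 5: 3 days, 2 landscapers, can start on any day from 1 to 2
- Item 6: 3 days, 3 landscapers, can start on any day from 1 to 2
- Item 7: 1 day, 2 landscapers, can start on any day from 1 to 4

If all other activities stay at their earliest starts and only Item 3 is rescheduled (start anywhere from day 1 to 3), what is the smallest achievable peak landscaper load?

13

Item 3@1: d1:15  d2:13  d3:7  d4:0 → peak 15
Item 3@2: d1:13  d2:13  d3:9  d4:0 → peak 13
Item 3@3: d1:13  d2:11  d3:9  d4:2 → peak 13
Best is Item 3@2, peak 13.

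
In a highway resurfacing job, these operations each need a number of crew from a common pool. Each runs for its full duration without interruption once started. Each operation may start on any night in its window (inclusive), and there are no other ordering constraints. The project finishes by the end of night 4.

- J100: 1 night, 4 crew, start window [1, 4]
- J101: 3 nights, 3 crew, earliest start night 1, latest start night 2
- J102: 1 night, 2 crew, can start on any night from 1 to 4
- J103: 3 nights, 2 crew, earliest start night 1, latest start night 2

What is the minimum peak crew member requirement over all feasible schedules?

6

Early-start (J100@1, J101@1, J102@1, J103@1) gives peak 11: n1:11  n2:5  n3:5  n4:0.
Shift J101→2, J103→2.
Schedule J100@1, J101@2, J102@1, J103@2: n1:6  n2:5  n3:5  n4:5 — peak 6.
Total crew member-nights = 21 over 4 nights ⇒ peak ≥ ⌈21/4⌉ = 6, so 6 is optimal.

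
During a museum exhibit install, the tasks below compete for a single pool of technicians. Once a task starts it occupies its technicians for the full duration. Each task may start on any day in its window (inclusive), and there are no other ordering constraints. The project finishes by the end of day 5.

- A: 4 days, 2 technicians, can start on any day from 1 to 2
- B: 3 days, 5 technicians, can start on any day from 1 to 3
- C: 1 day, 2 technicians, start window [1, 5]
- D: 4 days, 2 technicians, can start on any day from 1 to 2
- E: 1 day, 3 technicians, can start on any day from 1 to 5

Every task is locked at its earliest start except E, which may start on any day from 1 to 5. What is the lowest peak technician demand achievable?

E@1: d1:14  d2:9  d3:9  d4:4  d5:0 → peak 14
E@2: d1:11  d2:12  d3:9  d4:4  d5:0 → peak 12
E@3: d1:11  d2:9  d3:12  d4:4  d5:0 → peak 12
E@4: d1:11  d2:9  d3:9  d4:7  d5:0 → peak 11
E@5: d1:11  d2:9  d3:9  d4:4  d5:3 → peak 11
Best is E@4, peak 11.

11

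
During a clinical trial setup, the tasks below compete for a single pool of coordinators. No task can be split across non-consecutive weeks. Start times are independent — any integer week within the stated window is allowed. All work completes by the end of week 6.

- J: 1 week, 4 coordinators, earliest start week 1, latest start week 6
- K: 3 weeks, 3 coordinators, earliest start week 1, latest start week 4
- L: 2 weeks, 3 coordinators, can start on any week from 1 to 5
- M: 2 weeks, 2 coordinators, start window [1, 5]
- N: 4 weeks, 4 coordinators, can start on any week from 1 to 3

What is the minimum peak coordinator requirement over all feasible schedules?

7

Early-start (J@1, K@1, L@1, M@1, N@1) gives peak 16: w1:16  w2:12  w3:7  w4:4  w5:0  w6:0.
Shift K→2, M→5, N→3.
Schedule J@1, K@2, L@1, M@5, N@3: w1:7  w2:6  w3:7  w4:7  w5:6  w6:6 — peak 7.
Total coordinator-weeks = 39 over 6 weeks ⇒ peak ≥ ⌈39/6⌉ = 7, so 7 is optimal.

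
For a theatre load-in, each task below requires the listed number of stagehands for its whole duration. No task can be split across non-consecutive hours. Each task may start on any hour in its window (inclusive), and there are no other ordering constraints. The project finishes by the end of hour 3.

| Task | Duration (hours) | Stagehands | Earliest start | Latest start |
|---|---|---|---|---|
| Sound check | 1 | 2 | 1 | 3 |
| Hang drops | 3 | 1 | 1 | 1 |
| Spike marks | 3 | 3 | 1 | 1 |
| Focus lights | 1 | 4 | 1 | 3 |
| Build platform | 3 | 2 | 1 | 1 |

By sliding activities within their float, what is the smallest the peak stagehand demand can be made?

10

Early-start (Sound check@1, Hang drops@1, Spike marks@1, Focus lights@1, Build platform@1) gives peak 12: h1:12  h2:6  h3:6.
Shift Focus lights→2.
Schedule Sound check@1, Hang drops@1, Spike marks@1, Focus lights@2, Build platform@1: h1:8  h2:10  h3:6 — peak 10.
No arrangement of the 9 feasible schedules does better.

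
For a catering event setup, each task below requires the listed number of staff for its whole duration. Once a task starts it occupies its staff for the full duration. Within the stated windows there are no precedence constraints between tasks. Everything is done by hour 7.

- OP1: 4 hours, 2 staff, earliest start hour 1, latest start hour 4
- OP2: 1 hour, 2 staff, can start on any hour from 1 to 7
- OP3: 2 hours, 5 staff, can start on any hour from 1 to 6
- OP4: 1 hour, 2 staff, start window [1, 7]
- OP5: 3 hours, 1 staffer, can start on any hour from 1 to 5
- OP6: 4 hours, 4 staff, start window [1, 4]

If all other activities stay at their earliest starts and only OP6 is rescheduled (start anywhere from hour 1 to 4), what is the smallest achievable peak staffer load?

12

OP6@1: h1:16  h2:12  h3:7  h4:6  h5:0  h6:0  h7:0 → peak 16
OP6@2: h1:12  h2:12  h3:7  h4:6  h5:4  h6:0  h7:0 → peak 12
OP6@3: h1:12  h2:8  h3:7  h4:6  h5:4  h6:4  h7:0 → peak 12
OP6@4: h1:12  h2:8  h3:3  h4:6  h5:4  h6:4  h7:4 → peak 12
Best is OP6@2, peak 12.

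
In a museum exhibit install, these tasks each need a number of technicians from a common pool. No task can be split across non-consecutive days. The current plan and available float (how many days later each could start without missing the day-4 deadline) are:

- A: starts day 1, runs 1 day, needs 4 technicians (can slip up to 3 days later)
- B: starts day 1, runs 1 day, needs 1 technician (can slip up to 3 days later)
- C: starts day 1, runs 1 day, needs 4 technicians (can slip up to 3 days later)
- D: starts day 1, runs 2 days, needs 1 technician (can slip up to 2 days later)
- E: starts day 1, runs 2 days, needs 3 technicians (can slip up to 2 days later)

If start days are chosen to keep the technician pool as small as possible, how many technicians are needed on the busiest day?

Early-start (A@1, B@1, C@1, D@1, E@1) gives peak 13: d1:13  d2:4  d3:0  d4:0.
Shift C→2, D→2, E→3.
Schedule A@1, B@1, C@2, D@2, E@3: d1:5  d2:5  d3:4  d4:3 — peak 5.
Total technician-days = 17 over 4 days ⇒ peak ≥ ⌈17/4⌉ = 5, so 5 is optimal.

5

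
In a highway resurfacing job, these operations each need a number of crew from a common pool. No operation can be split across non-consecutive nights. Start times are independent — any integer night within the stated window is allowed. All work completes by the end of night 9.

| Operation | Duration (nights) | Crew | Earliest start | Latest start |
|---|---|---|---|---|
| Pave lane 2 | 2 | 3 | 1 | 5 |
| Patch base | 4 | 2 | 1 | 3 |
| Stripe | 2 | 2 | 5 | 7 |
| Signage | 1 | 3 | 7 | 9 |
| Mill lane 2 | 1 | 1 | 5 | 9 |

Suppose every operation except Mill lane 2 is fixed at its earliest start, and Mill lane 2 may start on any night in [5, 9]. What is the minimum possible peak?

5

Mill lane 2@5: n1:5  n2:5  n3:2  n4:2  n5:3  n6:2  n7:3  n8:0  n9:0 → peak 5
Mill lane 2@6: n1:5  n2:5  n3:2  n4:2  n5:2  n6:3  n7:3  n8:0  n9:0 → peak 5
Mill lane 2@7: n1:5  n2:5  n3:2  n4:2  n5:2  n6:2  n7:4  n8:0  n9:0 → peak 5
Mill lane 2@8: n1:5  n2:5  n3:2  n4:2  n5:2  n6:2  n7:3  n8:1  n9:0 → peak 5
Mill lane 2@9: n1:5  n2:5  n3:2  n4:2  n5:2  n6:2  n7:3  n8:0  n9:1 → peak 5
Best is Mill lane 2@5, peak 5.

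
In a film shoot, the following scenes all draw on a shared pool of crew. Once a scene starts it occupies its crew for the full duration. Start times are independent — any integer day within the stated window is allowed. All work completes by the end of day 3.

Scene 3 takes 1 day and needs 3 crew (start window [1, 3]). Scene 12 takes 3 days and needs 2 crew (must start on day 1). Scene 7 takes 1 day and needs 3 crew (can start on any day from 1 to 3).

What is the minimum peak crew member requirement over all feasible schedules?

Early-start (Scene 3@1, Scene 12@1, Scene 7@1) gives peak 8: d1:8  d2:2  d3:2.
Shift Scene 7→2.
Schedule Scene 3@1, Scene 12@1, Scene 7@2: d1:5  d2:5  d3:2 — peak 5.
No arrangement of the 9 feasible schedules does better.

5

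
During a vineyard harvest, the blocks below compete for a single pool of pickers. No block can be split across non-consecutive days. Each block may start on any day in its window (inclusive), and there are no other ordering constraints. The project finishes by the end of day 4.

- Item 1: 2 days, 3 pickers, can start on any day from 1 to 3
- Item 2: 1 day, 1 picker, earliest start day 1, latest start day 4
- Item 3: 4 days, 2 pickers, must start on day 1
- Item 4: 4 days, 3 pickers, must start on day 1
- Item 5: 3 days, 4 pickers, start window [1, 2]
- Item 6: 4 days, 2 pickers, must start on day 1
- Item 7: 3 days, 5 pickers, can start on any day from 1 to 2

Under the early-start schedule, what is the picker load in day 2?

19

At early start, day 2 has: Item 1, Item 3, Item 4, Item 5, Item 6, Item 7.
Demand: 3 + 2 + 3 + 4 + 2 + 5 = 19.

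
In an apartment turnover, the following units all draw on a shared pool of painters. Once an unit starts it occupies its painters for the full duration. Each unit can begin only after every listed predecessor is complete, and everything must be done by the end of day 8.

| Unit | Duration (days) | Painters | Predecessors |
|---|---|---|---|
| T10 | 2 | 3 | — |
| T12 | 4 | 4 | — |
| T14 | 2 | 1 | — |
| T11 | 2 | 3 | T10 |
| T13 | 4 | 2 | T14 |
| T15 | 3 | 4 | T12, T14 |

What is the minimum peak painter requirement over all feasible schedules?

Early-start (T10@1, T12@1, T14@1, T11@3, T13@3, T15@5) gives peak 9: d1:8  d2:8  d3:9  d4:9  d5:6  d6:6  d7:4  d8:0.
Shift T13→5.
Schedule T10@1, T12@1, T14@1, T11@3, T13@5, T15@5: d1:8  d2:8  d3:7  d4:7  d5:6  d6:6  d7:6  d8:2 — peak 8.

8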